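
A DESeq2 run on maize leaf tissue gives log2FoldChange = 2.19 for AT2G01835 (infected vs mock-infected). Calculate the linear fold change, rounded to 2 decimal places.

4.56

Fold change = 2^(2.19) = 4.563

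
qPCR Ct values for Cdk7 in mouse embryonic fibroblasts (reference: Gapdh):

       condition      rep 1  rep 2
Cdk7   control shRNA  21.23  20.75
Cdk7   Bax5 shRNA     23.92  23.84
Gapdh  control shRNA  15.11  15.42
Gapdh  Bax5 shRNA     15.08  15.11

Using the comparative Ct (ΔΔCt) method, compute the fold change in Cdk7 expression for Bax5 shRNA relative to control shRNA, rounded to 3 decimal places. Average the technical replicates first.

0.120

Mean Ct: Cdk7 control shRNA 20.990; Cdk7 Bax5 shRNA 23.880; Gapdh control shRNA 15.265; Gapdh Bax5 shRNA 15.095
ΔCt(control shRNA) = 20.990 − 15.265 = 5.725
ΔCt(Bax5 shRNA) = 23.880 − 15.095 = 8.785
ΔΔCt = 8.785 − 5.725 = 3.060
Fold change = 2^(−3.060) = 0.1199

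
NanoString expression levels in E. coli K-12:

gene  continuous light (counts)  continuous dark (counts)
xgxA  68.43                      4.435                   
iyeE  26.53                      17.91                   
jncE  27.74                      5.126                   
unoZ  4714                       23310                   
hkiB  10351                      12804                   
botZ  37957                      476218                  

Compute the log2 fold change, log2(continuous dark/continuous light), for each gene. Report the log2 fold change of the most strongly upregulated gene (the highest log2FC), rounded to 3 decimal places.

log2(4.435/68.43) = -3.948  (xgxA)
log2(17.91/26.53) = -0.567  (iyeE)
log2(5.126/27.74) = -2.436  (jncE)
log2(23310/4714) = 2.306  (unoZ)
log2(12804/10351) = 0.307  (hkiB)
log2(476218/37957) = 3.649  (botZ)
botZ is most strongly upregulated.

3.649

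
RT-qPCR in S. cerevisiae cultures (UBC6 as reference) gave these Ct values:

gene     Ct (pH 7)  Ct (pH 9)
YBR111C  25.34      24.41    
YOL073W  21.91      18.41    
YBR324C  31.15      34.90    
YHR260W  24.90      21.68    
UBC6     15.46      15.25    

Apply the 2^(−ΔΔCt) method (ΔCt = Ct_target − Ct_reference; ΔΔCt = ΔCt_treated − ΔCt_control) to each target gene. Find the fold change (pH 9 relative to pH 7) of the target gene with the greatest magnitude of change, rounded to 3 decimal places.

0.064

YBR111C: ΔΔCt = (24.41−15.25) − (25.34−15.46) = 9.16 − 9.88 = -0.72; fold change = 2^0.72 = 1.647
YOL073W: ΔΔCt = (18.41−15.25) − (21.91−15.46) = 3.16 − 6.45 = -3.29; fold change = 2^3.29 = 9.781
YBR324C: ΔΔCt = (34.90−15.25) − (31.15−15.46) = 19.65 − 15.69 = 3.96; fold change = 2^-3.96 = 0.064
YHR260W: ΔΔCt = (21.68−15.25) − (24.90−15.46) = 6.43 − 9.44 = -3.01; fold change = 2^3.01 = 8.056
YBR324C has the largest |ΔΔCt| = 3.96.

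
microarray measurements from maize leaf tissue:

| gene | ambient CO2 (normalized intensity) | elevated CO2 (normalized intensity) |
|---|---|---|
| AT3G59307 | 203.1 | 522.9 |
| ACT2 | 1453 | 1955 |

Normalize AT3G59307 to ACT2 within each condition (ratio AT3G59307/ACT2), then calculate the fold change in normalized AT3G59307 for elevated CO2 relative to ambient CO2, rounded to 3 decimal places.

1.913

AT3G59307/ACT2 (ambient CO2) = 203.1 / 1453 = 0.13978
AT3G59307/ACT2 (elevated CO2) = 522.9 / 1955 = 0.26747
Fold change = 0.26747 / 0.13978 = 1.9135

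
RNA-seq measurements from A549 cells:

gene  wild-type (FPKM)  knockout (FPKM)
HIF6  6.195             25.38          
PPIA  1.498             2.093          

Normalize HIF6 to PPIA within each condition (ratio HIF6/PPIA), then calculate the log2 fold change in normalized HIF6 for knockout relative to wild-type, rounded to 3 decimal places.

HIF6/PPIA (wild-type) = 6.195 / 1.498 = 4.1355
HIF6/PPIA (knockout) = 25.38 / 2.093 = 12.126
Fold change = 12.126 / 4.1355 = 2.9322
log2(2.9322) = 1.5520

1.552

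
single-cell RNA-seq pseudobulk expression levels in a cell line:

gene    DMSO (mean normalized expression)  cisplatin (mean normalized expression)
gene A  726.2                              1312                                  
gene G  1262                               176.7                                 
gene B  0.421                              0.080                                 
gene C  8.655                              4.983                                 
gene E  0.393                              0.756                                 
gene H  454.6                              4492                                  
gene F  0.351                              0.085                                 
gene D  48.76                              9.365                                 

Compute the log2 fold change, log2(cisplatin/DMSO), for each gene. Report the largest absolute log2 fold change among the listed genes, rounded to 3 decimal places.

log2(1312/726.2) = 0.853  (gene A)
log2(176.7/1262) = -2.836  (gene G)
log2(0.080/0.421) = -2.396  (gene B)
log2(4.983/8.655) = -0.797  (gene C)
log2(0.756/0.393) = 0.944  (gene E)
log2(4492/454.6) = 3.305  (gene H)
log2(0.085/0.351) = -2.046  (gene F)
log2(9.365/48.76) = -2.380  (gene D)
The largest magnitude belongs to gene H.

3.305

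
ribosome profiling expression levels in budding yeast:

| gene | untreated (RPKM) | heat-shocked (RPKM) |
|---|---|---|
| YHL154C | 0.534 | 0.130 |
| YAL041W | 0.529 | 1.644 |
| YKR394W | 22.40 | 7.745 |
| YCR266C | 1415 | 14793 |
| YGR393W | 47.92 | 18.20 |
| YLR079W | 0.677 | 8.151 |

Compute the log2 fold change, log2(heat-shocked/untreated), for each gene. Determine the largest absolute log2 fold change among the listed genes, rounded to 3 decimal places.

log2(0.130/0.534) = -2.038  (YHL154C)
log2(1.644/0.529) = 1.636  (YAL041W)
log2(7.745/22.40) = -1.532  (YKR394W)
log2(14793/1415) = 3.386  (YCR266C)
log2(18.20/47.92) = -1.397  (YGR393W)
log2(8.151/0.677) = 3.590  (YLR079W)
The largest magnitude belongs to YLR079W.

3.590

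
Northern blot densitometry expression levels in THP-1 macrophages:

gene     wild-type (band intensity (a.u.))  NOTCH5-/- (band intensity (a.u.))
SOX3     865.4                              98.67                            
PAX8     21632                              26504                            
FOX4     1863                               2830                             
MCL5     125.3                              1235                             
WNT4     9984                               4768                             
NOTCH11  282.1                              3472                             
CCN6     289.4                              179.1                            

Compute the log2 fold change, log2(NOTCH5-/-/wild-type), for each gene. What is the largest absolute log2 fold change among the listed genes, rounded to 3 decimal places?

log2(98.67/865.4) = -3.133  (SOX3)
log2(26504/21632) = 0.293  (PAX8)
log2(2830/1863) = 0.603  (FOX4)
log2(1235/125.3) = 3.301  (MCL5)
log2(4768/9984) = -1.066  (WNT4)
log2(3472/282.1) = 3.621  (NOTCH11)
log2(179.1/289.4) = -0.692  (CCN6)
The largest magnitude belongs to NOTCH11.

3.621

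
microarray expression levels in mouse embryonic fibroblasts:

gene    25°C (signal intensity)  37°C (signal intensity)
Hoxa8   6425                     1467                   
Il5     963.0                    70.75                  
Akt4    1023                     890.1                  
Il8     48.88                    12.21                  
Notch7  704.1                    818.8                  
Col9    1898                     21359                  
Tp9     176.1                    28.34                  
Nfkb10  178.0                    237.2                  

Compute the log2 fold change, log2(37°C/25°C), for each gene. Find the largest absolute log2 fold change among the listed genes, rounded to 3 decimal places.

log2(1467/6425) = -2.131  (Hoxa8)
log2(70.75/963.0) = -3.767  (Il5)
log2(890.1/1023) = -0.201  (Akt4)
log2(12.21/48.88) = -2.001  (Il8)
log2(818.8/704.1) = 0.218  (Notch7)
log2(21359/1898) = 3.492  (Col9)
log2(28.34/176.1) = -2.635  (Tp9)
log2(237.2/178.0) = 0.414  (Nfkb10)
The largest magnitude belongs to Il5.

3.767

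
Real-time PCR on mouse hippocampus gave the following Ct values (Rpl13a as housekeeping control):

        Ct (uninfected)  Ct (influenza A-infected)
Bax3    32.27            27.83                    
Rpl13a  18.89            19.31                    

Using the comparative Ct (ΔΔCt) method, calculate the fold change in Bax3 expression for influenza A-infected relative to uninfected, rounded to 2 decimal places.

29.04

ΔCt(uninfected) = 32.270 − 18.890 = 13.380
ΔCt(influenza A-infected) = 27.830 − 19.310 = 8.520
ΔΔCt = 8.520 − 13.380 = -4.860
Fold change = 2^(−(-4.860)) = 2^4.860 = 29.041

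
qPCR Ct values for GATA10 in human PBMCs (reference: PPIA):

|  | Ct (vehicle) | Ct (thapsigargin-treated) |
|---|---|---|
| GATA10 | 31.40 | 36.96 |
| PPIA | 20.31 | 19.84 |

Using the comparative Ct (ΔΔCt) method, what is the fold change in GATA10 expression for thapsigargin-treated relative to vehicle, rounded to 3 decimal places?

0.015

ΔCt(vehicle) = 31.400 − 20.310 = 11.090
ΔCt(thapsigargin-treated) = 36.960 − 19.840 = 17.120
ΔΔCt = 17.120 − 11.090 = 6.030
Fold change = 2^(−6.030) = 0.0153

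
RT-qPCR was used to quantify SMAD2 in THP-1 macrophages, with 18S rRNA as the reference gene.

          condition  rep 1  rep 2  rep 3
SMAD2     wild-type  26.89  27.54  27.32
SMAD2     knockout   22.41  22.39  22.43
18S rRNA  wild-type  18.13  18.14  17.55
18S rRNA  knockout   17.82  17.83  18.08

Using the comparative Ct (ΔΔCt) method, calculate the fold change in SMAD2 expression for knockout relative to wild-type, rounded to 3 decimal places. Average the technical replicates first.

28.051

Mean Ct: SMAD2 wild-type 27.250; SMAD2 knockout 22.410; 18S rRNA wild-type 17.940; 18S rRNA knockout 17.910
ΔCt(wild-type) = 27.250 − 17.940 = 9.310
ΔCt(knockout) = 22.410 − 17.910 = 4.500
ΔΔCt = 4.500 − 9.310 = -4.810
Fold change = 2^(−(-4.810)) = 2^4.810 = 28.0514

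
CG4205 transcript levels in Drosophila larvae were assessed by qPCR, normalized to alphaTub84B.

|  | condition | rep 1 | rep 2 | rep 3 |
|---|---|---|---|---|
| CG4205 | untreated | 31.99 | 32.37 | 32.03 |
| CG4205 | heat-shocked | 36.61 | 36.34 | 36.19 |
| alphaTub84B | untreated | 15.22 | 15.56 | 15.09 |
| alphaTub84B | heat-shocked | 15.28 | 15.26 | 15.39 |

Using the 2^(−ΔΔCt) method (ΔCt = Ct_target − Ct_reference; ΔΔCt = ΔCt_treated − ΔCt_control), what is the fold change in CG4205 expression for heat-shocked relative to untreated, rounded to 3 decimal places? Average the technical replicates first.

Mean Ct: CG4205 untreated 32.130; CG4205 heat-shocked 36.380; alphaTub84B untreated 15.290; alphaTub84B heat-shocked 15.310
ΔCt(untreated) = 32.130 − 15.290 = 16.840
ΔCt(heat-shocked) = 36.380 − 15.310 = 21.070
ΔΔCt = 21.070 − 16.840 = 4.230
Fold change = 2^(−4.230) = 0.0533

0.053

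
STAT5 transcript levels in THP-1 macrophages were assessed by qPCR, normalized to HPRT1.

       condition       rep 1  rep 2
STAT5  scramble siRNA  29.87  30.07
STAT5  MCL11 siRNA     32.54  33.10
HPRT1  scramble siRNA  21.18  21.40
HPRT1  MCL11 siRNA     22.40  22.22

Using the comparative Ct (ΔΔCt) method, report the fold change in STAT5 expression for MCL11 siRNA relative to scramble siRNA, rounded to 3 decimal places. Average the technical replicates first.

Mean Ct: STAT5 scramble siRNA 29.970; STAT5 MCL11 siRNA 32.820; HPRT1 scramble siRNA 21.290; HPRT1 MCL11 siRNA 22.310
ΔCt(scramble siRNA) = 29.970 − 21.290 = 8.680
ΔCt(MCL11 siRNA) = 32.820 − 22.310 = 10.510
ΔΔCt = 10.510 − 8.680 = 1.830
Fold change = 2^(−1.830) = 0.2813

0.281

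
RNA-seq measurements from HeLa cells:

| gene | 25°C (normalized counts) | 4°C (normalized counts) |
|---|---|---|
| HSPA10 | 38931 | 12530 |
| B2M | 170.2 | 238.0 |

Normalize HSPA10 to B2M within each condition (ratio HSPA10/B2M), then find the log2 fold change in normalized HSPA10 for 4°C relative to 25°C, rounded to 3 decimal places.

-2.119

HSPA10/B2M (25°C) = 38931 / 170.2 = 228.74
HSPA10/B2M (4°C) = 12530 / 238.0 = 52.647
Fold change = 52.647 / 228.74 = 0.2302
log2(0.2302) = -2.1193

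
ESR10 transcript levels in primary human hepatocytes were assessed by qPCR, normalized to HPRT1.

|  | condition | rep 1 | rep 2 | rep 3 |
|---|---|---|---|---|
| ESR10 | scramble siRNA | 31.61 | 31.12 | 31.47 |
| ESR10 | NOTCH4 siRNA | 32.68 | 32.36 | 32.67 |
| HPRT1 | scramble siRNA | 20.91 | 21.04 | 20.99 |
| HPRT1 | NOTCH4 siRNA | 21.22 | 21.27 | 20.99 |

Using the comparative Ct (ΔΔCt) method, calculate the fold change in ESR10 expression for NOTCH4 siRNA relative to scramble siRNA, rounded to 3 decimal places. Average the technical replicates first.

Mean Ct: ESR10 scramble siRNA 31.400; ESR10 NOTCH4 siRNA 32.570; HPRT1 scramble siRNA 20.980; HPRT1 NOTCH4 siRNA 21.160
ΔCt(scramble siRNA) = 31.400 − 20.980 = 10.420
ΔCt(NOTCH4 siRNA) = 32.570 − 21.160 = 11.410
ΔΔCt = 11.410 − 10.420 = 0.990
Fold change = 2^(−0.990) = 0.5035

0.503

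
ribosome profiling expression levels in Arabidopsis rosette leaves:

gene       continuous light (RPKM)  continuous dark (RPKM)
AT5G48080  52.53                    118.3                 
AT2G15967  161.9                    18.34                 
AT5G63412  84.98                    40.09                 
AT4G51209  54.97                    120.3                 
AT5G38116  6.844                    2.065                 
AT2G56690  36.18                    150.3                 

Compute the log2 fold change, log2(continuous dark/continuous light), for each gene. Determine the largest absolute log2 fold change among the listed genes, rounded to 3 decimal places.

log2(118.3/52.53) = 1.171  (AT5G48080)
log2(18.34/161.9) = -3.142  (AT2G15967)
log2(40.09/84.98) = -1.084  (AT5G63412)
log2(120.3/54.97) = 1.130  (AT4G51209)
log2(2.065/6.844) = -1.729  (AT5G38116)
log2(150.3/36.18) = 2.055  (AT2G56690)
The largest magnitude belongs to AT2G15967.

3.142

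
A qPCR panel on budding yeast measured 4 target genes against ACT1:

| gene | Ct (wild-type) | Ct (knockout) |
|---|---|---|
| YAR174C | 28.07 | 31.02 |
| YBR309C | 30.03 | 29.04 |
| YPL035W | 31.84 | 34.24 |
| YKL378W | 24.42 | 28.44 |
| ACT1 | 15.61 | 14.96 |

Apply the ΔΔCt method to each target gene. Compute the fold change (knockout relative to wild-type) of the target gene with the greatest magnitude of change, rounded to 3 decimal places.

YAR174C: ΔΔCt = (31.02−14.96) − (28.07−15.61) = 16.06 − 12.46 = 3.60; fold change = 2^-3.60 = 0.082
YBR309C: ΔΔCt = (29.04−14.96) − (30.03−15.61) = 14.08 − 14.42 = -0.34; fold change = 2^0.34 = 1.266
YPL035W: ΔΔCt = (34.24−14.96) − (31.84−15.61) = 19.28 − 16.23 = 3.05; fold change = 2^-3.05 = 0.121
YKL378W: ΔΔCt = (28.44−14.96) − (24.42−15.61) = 13.48 − 8.81 = 4.67; fold change = 2^-4.67 = 0.039
YKL378W has the largest |ΔΔCt| = 4.67.

0.039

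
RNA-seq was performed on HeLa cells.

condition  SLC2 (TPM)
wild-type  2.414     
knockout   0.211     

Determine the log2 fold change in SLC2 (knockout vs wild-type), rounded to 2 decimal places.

-3.52

Fold change = 0.211 / 2.414 = 0.0874
log2(0.0874) = -3.516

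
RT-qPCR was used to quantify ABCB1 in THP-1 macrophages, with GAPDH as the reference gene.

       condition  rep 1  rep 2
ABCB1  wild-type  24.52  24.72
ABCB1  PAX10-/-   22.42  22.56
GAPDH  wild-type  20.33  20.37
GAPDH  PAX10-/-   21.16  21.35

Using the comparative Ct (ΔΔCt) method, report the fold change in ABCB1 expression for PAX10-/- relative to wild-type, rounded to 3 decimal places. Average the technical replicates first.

8.196

Mean Ct: ABCB1 wild-type 24.620; ABCB1 PAX10-/- 22.490; GAPDH wild-type 20.350; GAPDH PAX10-/- 21.255
ΔCt(wild-type) = 24.620 − 20.350 = 4.270
ΔCt(PAX10-/-) = 22.490 − 21.255 = 1.235
ΔΔCt = 1.235 − 4.270 = -3.035
Fold change = 2^(−(-3.035)) = 2^3.035 = 8.1965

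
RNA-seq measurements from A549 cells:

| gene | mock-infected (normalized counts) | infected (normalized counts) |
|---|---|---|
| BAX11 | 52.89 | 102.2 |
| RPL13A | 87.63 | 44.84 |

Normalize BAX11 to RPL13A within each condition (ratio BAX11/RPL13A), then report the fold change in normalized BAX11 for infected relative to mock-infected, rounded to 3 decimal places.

BAX11/RPL13A (mock-infected) = 52.89 / 87.63 = 0.60356
BAX11/RPL13A (infected) = 102.2 / 44.84 = 2.2792
Fold change = 2.2792 / 0.60356 = 3.7763

3.776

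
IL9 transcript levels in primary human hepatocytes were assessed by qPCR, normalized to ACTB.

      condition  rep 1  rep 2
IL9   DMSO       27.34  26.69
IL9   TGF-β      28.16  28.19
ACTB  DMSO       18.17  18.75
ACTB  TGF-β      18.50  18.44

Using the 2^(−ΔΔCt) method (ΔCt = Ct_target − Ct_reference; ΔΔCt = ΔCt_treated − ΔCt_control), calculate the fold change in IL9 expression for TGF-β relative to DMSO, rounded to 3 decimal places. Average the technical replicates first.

Mean Ct: IL9 DMSO 27.015; IL9 TGF-β 28.175; ACTB DMSO 18.460; ACTB TGF-β 18.470
ΔCt(DMSO) = 27.015 − 18.460 = 8.555
ΔCt(TGF-β) = 28.175 − 18.470 = 9.705
ΔΔCt = 9.705 − 8.555 = 1.150
Fold change = 2^(−1.150) = 0.4506

0.451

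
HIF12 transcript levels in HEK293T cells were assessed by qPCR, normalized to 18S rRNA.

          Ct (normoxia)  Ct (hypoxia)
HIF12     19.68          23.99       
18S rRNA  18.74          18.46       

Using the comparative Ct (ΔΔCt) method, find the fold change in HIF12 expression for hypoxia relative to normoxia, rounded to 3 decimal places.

ΔCt(normoxia) = 19.680 − 18.740 = 0.940
ΔCt(hypoxia) = 23.990 − 18.460 = 5.530
ΔΔCt = 5.530 − 0.940 = 4.590
Fold change = 2^(−4.590) = 0.0415

0.042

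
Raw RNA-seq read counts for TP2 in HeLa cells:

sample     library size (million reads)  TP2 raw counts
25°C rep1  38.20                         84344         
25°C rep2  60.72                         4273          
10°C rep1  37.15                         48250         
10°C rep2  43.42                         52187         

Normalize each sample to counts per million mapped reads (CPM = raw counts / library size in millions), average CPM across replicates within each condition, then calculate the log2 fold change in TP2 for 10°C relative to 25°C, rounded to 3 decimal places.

CPM(25°C rep1) = 84344 / 38.20 = 2207.9581
CPM(25°C rep2) = 4273 / 60.72 = 70.3722
CPM(10°C rep1) = 48250 / 37.15 = 1298.7887
CPM(10°C rep2) = 52187 / 43.42 = 1201.9116
mean CPM(25°C) = 1139.1652; mean CPM(10°C) = 1250.3501
Fold change = 1250.3501 / 1139.1652 = 1.09760
log2(1.09760) = 0.1344

0.134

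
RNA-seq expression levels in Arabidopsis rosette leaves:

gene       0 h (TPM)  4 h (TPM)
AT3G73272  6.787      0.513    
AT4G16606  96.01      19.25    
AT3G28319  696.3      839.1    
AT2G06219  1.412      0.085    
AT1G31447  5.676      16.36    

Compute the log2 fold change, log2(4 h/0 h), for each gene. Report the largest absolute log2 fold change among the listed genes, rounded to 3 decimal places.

log2(0.513/6.787) = -3.726  (AT3G73272)
log2(19.25/96.01) = -2.318  (AT4G16606)
log2(839.1/696.3) = 0.269  (AT3G28319)
log2(0.085/1.412) = -4.054  (AT2G06219)
log2(16.36/5.676) = 1.527  (AT1G31447)
The largest magnitude belongs to AT2G06219.

4.054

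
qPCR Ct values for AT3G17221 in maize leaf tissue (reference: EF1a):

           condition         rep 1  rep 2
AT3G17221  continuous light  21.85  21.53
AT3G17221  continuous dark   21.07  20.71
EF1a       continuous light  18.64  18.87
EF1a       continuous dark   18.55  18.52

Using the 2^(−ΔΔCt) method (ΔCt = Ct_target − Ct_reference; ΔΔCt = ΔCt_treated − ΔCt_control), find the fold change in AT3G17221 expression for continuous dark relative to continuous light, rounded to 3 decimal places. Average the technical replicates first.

Mean Ct: AT3G17221 continuous light 21.690; AT3G17221 continuous dark 20.890; EF1a continuous light 18.755; EF1a continuous dark 18.535
ΔCt(continuous light) = 21.690 − 18.755 = 2.935
ΔCt(continuous dark) = 20.890 − 18.535 = 2.355
ΔΔCt = 2.355 − 2.935 = -0.580
Fold change = 2^(−(-0.580)) = 2^0.580 = 1.4948

1.495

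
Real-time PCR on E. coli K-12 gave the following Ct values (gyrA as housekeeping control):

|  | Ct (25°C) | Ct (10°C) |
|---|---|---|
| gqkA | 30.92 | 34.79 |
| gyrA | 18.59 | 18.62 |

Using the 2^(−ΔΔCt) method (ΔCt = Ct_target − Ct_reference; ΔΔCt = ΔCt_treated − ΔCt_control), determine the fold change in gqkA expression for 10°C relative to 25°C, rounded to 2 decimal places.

0.07

ΔCt(25°C) = 30.920 − 18.590 = 12.330
ΔCt(10°C) = 34.790 − 18.620 = 16.170
ΔΔCt = 16.170 − 12.330 = 3.840
Fold change = 2^(−3.840) = 0.070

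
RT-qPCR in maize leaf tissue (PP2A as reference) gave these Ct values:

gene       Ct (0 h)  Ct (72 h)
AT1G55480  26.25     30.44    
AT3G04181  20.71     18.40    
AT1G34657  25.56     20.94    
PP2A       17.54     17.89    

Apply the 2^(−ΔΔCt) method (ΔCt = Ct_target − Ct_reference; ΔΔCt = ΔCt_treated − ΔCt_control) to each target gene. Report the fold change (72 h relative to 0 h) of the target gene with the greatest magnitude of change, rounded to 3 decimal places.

31.341

AT1G55480: ΔΔCt = (30.44−17.89) − (26.25−17.54) = 12.55 − 8.71 = 3.84; fold change = 2^-3.84 = 0.070
AT3G04181: ΔΔCt = (18.40−17.89) − (20.71−17.54) = 0.51 − 3.17 = -2.66; fold change = 2^2.66 = 6.320
AT1G34657: ΔΔCt = (20.94−17.89) − (25.56−17.54) = 3.05 − 8.02 = -4.97; fold change = 2^4.97 = 31.341
AT1G34657 has the largest |ΔΔCt| = 4.97.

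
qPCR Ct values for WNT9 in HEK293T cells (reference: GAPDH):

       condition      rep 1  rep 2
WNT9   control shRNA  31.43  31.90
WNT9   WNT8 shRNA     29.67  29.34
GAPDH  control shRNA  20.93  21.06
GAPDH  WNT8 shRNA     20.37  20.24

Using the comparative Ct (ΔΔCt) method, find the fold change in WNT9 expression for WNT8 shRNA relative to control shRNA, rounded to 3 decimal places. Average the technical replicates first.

Mean Ct: WNT9 control shRNA 31.665; WNT9 WNT8 shRNA 29.505; GAPDH control shRNA 20.995; GAPDH WNT8 shRNA 20.305
ΔCt(control shRNA) = 31.665 − 20.995 = 10.670
ΔCt(WNT8 shRNA) = 29.505 − 20.305 = 9.200
ΔΔCt = 9.200 − 10.670 = -1.470
Fold change = 2^(−(-1.470)) = 2^1.470 = 2.7702

2.770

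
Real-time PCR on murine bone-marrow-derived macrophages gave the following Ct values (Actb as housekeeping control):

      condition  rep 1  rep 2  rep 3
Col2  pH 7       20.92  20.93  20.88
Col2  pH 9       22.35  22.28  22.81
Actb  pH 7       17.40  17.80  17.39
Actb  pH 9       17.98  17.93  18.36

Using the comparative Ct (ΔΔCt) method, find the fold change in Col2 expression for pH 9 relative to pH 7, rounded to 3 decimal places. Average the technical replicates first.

Mean Ct: Col2 pH 7 20.910; Col2 pH 9 22.480; Actb pH 7 17.530; Actb pH 9 18.090
ΔCt(pH 7) = 20.910 − 17.530 = 3.380
ΔCt(pH 9) = 22.480 − 18.090 = 4.390
ΔΔCt = 4.390 − 3.380 = 1.010
Fold change = 2^(−1.010) = 0.4965

0.497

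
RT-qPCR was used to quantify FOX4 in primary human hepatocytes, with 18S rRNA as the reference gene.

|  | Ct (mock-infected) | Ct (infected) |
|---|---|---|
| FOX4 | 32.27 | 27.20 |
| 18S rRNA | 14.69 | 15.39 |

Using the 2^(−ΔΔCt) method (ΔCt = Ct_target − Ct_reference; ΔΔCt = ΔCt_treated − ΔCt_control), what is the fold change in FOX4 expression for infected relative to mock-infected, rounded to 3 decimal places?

54.569

ΔCt(mock-infected) = 32.270 − 14.690 = 17.580
ΔCt(infected) = 27.200 − 15.390 = 11.810
ΔΔCt = 11.810 − 17.580 = -5.770
Fold change = 2^(−(-5.770)) = 2^5.770 = 54.5686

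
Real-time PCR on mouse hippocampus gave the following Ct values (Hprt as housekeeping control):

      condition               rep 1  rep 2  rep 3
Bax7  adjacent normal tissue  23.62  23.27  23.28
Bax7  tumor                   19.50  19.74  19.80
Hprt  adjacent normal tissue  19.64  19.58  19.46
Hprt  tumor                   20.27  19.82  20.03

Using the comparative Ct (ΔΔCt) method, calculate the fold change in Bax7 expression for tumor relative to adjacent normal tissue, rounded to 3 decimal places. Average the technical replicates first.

18.252

Mean Ct: Bax7 adjacent normal tissue 23.390; Bax7 tumor 19.680; Hprt adjacent normal tissue 19.560; Hprt tumor 20.040
ΔCt(adjacent normal tissue) = 23.390 − 19.560 = 3.830
ΔCt(tumor) = 19.680 − 20.040 = -0.360
ΔΔCt = -0.360 − 3.830 = -4.190
Fold change = 2^(−(-4.190)) = 2^4.190 = 18.2522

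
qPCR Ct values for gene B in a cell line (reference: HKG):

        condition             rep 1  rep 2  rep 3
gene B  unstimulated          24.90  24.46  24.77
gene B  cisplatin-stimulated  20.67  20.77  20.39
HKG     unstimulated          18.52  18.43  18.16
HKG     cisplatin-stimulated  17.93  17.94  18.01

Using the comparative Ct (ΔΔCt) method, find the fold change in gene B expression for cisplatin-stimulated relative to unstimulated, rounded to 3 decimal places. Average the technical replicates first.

Mean Ct: gene B unstimulated 24.710; gene B cisplatin-stimulated 20.610; HKG unstimulated 18.370; HKG cisplatin-stimulated 17.960
ΔCt(unstimulated) = 24.710 − 18.370 = 6.340
ΔCt(cisplatin-stimulated) = 20.610 − 17.960 = 2.650
ΔΔCt = 2.650 − 6.340 = -3.690
Fold change = 2^(−(-3.690)) = 2^3.690 = 12.9063

12.906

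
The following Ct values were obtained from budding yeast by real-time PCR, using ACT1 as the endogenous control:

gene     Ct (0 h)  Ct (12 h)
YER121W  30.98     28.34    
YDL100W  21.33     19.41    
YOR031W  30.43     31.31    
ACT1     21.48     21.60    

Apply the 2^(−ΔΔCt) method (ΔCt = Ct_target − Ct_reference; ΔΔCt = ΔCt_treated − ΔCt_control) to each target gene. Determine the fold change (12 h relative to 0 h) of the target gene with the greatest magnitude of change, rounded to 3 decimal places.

YER121W: ΔΔCt = (28.34−21.60) − (30.98−21.48) = 6.74 − 9.50 = -2.76; fold change = 2^2.76 = 6.774
YDL100W: ΔΔCt = (19.41−21.60) − (21.33−21.48) = -2.19 − (-0.15) = -2.04; fold change = 2^2.04 = 4.112
YOR031W: ΔΔCt = (31.31−21.60) − (30.43−21.48) = 9.71 − 8.95 = 0.76; fold change = 2^-0.76 = 0.590
YER121W has the largest |ΔΔCt| = 2.76.

6.774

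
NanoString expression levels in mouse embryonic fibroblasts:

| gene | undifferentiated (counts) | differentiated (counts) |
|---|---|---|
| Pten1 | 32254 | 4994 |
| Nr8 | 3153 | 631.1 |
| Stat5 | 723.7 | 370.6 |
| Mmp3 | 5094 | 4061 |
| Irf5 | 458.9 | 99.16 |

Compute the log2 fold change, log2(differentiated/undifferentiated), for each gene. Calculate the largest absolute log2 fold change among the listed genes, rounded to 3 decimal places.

2.691

log2(4994/32254) = -2.691  (Pten1)
log2(631.1/3153) = -2.321  (Nr8)
log2(370.6/723.7) = -0.966  (Stat5)
log2(4061/5094) = -0.327  (Mmp3)
log2(99.16/458.9) = -2.210  (Irf5)
The largest magnitude belongs to Pten1.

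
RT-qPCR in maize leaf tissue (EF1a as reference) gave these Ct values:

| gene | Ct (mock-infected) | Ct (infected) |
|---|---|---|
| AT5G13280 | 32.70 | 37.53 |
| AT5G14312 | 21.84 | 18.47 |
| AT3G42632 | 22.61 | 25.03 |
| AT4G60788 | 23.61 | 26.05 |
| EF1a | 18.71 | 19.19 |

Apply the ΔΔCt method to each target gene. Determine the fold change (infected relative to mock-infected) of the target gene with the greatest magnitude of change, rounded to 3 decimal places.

AT5G13280: ΔΔCt = (37.53−19.19) − (32.70−18.71) = 18.34 − 13.99 = 4.35; fold change = 2^-4.35 = 0.049
AT5G14312: ΔΔCt = (18.47−19.19) − (21.84−18.71) = -0.72 − 3.13 = -3.85; fold change = 2^3.85 = 14.420
AT3G42632: ΔΔCt = (25.03−19.19) − (22.61−18.71) = 5.84 − 3.90 = 1.94; fold change = 2^-1.94 = 0.261
AT4G60788: ΔΔCt = (26.05−19.19) − (23.61−18.71) = 6.86 − 4.90 = 1.96; fold change = 2^-1.96 = 0.257
AT5G13280 has the largest |ΔΔCt| = 4.35.

0.049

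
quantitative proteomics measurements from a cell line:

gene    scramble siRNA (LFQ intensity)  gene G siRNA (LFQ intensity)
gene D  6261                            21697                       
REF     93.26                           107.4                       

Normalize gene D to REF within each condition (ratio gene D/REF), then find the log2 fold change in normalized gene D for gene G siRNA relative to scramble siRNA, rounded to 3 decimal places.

1.589

gene D/REF (scramble siRNA) = 6261 / 93.26 = 67.135
gene D/REF (gene G siRNA) = 21697 / 107.4 = 202.02
Fold change = 202.02 / 67.135 = 3.0092
log2(3.0092) = 1.5894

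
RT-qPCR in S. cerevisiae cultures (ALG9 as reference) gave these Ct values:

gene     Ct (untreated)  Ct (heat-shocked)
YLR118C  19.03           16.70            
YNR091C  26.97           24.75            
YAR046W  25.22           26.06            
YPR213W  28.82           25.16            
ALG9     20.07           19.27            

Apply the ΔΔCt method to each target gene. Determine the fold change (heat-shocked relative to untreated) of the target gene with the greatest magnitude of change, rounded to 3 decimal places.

7.260

YLR118C: ΔΔCt = (16.70−19.27) − (19.03−20.07) = -2.57 − (-1.04) = -1.53; fold change = 2^1.53 = 2.888
YNR091C: ΔΔCt = (24.75−19.27) − (26.97−20.07) = 5.48 − 6.90 = -1.42; fold change = 2^1.42 = 2.676
YAR046W: ΔΔCt = (26.06−19.27) − (25.22−20.07) = 6.79 − 5.15 = 1.64; fold change = 2^-1.64 = 0.321
YPR213W: ΔΔCt = (25.16−19.27) − (28.82−20.07) = 5.89 − 8.75 = -2.86; fold change = 2^2.86 = 7.260
YPR213W has the largest |ΔΔCt| = 2.86.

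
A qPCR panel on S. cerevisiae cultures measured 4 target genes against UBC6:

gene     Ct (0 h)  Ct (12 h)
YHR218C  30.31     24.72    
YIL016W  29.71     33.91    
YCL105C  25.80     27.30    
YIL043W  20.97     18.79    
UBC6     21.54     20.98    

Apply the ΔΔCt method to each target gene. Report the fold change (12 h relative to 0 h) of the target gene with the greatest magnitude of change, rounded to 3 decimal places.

32.672

YHR218C: ΔΔCt = (24.72−20.98) − (30.31−21.54) = 3.74 − 8.77 = -5.03; fold change = 2^5.03 = 32.672
YIL016W: ΔΔCt = (33.91−20.98) − (29.71−21.54) = 12.93 − 8.17 = 4.76; fold change = 2^-4.76 = 0.037
YCL105C: ΔΔCt = (27.30−20.98) − (25.80−21.54) = 6.32 − 4.26 = 2.06; fold change = 2^-2.06 = 0.240
YIL043W: ΔΔCt = (18.79−20.98) − (20.97−21.54) = -2.19 − (-0.57) = -1.62; fold change = 2^1.62 = 3.074
YHR218C has the largest |ΔΔCt| = 5.03.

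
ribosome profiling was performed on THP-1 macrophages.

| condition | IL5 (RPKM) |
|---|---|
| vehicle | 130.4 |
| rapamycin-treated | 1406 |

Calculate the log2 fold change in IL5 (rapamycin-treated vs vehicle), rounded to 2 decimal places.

3.43

Fold change = 1406 / 130.4 = 10.7822
log2(10.7822) = 3.431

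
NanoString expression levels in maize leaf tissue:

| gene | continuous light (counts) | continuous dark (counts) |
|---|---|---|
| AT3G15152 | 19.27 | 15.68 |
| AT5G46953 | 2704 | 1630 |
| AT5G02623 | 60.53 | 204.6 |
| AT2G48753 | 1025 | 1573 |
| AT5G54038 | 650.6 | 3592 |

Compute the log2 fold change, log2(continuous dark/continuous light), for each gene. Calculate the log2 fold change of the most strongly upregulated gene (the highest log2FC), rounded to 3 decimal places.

log2(15.68/19.27) = -0.297  (AT3G15152)
log2(1630/2704) = -0.730  (AT5G46953)
log2(204.6/60.53) = 1.757  (AT5G02623)
log2(1573/1025) = 0.618  (AT2G48753)
log2(3592/650.6) = 2.465  (AT5G54038)
AT5G54038 is most strongly upregulated.

2.465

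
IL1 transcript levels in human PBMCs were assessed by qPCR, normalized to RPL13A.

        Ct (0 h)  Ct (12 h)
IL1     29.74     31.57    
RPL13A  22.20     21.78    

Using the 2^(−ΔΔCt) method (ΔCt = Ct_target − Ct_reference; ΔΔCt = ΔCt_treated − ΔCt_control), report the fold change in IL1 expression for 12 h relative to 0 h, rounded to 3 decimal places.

0.210

ΔCt(0 h) = 29.740 − 22.200 = 7.540
ΔCt(12 h) = 31.570 − 21.780 = 9.790
ΔΔCt = 9.790 − 7.540 = 2.250
Fold change = 2^(−2.250) = 0.2102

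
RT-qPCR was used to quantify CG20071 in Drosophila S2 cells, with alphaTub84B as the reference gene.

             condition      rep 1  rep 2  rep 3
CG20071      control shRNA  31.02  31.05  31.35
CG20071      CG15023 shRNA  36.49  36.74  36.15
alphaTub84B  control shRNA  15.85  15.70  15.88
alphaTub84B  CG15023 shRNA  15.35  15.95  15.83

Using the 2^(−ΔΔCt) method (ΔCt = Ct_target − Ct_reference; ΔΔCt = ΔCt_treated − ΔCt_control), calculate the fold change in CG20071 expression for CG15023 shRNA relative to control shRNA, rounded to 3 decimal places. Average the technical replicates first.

Mean Ct: CG20071 control shRNA 31.140; CG20071 CG15023 shRNA 36.460; alphaTub84B control shRNA 15.810; alphaTub84B CG15023 shRNA 15.710
ΔCt(control shRNA) = 31.140 − 15.810 = 15.330
ΔCt(CG15023 shRNA) = 36.460 − 15.710 = 20.750
ΔΔCt = 20.750 − 15.330 = 5.420
Fold change = 2^(−5.420) = 0.0234

0.023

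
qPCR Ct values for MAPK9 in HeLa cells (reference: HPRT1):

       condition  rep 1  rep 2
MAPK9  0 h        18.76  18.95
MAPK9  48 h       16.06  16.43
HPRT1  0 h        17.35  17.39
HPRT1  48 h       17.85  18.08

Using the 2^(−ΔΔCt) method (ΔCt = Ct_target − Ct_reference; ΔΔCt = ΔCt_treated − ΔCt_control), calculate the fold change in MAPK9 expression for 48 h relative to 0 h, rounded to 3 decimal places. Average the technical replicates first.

Mean Ct: MAPK9 0 h 18.855; MAPK9 48 h 16.245; HPRT1 0 h 17.370; HPRT1 48 h 17.965
ΔCt(0 h) = 18.855 − 17.370 = 1.485
ΔCt(48 h) = 16.245 − 17.965 = -1.720
ΔΔCt = -1.720 − 1.485 = -3.205
Fold change = 2^(−(-3.205)) = 2^3.205 = 9.2215

9.221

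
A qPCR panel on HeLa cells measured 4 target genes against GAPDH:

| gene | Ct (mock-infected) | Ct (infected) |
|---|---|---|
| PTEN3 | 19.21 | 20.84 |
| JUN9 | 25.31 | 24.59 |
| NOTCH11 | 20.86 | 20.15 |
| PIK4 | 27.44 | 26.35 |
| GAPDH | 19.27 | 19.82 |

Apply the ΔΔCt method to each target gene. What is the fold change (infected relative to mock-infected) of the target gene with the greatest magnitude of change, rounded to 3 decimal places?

PTEN3: ΔΔCt = (20.84−19.82) − (19.21−19.27) = 1.02 − (-0.06) = 1.08; fold change = 2^-1.08 = 0.473
JUN9: ΔΔCt = (24.59−19.82) − (25.31−19.27) = 4.77 − 6.04 = -1.27; fold change = 2^1.27 = 2.412
NOTCH11: ΔΔCt = (20.15−19.82) − (20.86−19.27) = 0.33 − 1.59 = -1.26; fold change = 2^1.26 = 2.395
PIK4: ΔΔCt = (26.35−19.82) − (27.44−19.27) = 6.53 − 8.17 = -1.64; fold change = 2^1.64 = 3.117
PIK4 has the largest |ΔΔCt| = 1.64.

3.117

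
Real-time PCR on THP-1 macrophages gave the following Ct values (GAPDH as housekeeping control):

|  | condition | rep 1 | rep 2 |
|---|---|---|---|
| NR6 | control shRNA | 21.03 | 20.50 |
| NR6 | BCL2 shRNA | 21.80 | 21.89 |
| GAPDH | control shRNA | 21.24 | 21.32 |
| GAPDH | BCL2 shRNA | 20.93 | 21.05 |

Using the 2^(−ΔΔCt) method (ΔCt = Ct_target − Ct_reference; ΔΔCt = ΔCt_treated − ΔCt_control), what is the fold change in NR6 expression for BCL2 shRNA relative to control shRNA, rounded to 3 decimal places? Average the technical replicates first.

Mean Ct: NR6 control shRNA 20.765; NR6 BCL2 shRNA 21.845; GAPDH control shRNA 21.280; GAPDH BCL2 shRNA 20.990
ΔCt(control shRNA) = 20.765 − 21.280 = -0.515
ΔCt(BCL2 shRNA) = 21.845 − 20.990 = 0.855
ΔΔCt = 0.855 − (-0.515) = 1.370
Fold change = 2^(−1.370) = 0.3869

0.387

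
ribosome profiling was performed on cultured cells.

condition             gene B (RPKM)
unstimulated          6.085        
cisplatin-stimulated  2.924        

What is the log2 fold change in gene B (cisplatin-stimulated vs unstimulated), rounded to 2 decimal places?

Fold change = 2.924 / 6.085 = 0.4805
log2(0.4805) = -1.057

-1.06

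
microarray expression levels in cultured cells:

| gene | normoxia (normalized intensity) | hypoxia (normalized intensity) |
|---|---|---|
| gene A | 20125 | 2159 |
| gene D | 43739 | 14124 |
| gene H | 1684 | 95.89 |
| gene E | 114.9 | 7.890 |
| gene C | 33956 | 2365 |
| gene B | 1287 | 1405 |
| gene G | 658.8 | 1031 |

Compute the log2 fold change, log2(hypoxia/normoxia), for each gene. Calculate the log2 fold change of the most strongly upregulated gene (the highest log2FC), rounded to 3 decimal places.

log2(2159/20125) = -3.221  (gene A)
log2(14124/43739) = -1.631  (gene D)
log2(95.89/1684) = -4.134  (gene H)
log2(7.890/114.9) = -3.864  (gene E)
log2(2365/33956) = -3.844  (gene C)
log2(1405/1287) = 0.127  (gene B)
log2(1031/658.8) = 0.646  (gene G)
gene G is most strongly upregulated.

0.646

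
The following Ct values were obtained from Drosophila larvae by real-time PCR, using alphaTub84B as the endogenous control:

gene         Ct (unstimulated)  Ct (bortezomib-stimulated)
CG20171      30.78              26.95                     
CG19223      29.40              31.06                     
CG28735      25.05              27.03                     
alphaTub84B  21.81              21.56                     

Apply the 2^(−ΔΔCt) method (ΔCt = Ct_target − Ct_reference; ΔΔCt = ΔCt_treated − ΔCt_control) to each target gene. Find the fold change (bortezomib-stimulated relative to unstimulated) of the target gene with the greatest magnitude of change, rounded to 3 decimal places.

11.959

CG20171: ΔΔCt = (26.95−21.56) − (30.78−21.81) = 5.39 − 8.97 = -3.58; fold change = 2^3.58 = 11.959
CG19223: ΔΔCt = (31.06−21.56) − (29.40−21.81) = 9.50 − 7.59 = 1.91; fold change = 2^-1.91 = 0.266
CG28735: ΔΔCt = (27.03−21.56) − (25.05−21.81) = 5.47 − 3.24 = 2.23; fold change = 2^-2.23 = 0.213
CG20171 has the largest |ΔΔCt| = 3.58.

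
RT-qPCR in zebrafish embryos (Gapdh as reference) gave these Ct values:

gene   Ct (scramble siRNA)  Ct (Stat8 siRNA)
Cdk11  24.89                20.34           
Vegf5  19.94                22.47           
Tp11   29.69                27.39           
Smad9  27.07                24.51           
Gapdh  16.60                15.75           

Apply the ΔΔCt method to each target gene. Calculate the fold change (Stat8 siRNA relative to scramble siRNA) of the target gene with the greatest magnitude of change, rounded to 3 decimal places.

Cdk11: ΔΔCt = (20.34−15.75) − (24.89−16.60) = 4.59 − 8.29 = -3.70; fold change = 2^3.70 = 12.996
Vegf5: ΔΔCt = (22.47−15.75) − (19.94−16.60) = 6.72 − 3.34 = 3.38; fold change = 2^-3.38 = 0.096
Tp11: ΔΔCt = (27.39−15.75) − (29.69−16.60) = 11.64 − 13.09 = -1.45; fold change = 2^1.45 = 2.732
Smad9: ΔΔCt = (24.51−15.75) − (27.07−16.60) = 8.76 − 10.47 = -1.71; fold change = 2^1.71 = 3.272
Cdk11 has the largest |ΔΔCt| = 3.70.

12.996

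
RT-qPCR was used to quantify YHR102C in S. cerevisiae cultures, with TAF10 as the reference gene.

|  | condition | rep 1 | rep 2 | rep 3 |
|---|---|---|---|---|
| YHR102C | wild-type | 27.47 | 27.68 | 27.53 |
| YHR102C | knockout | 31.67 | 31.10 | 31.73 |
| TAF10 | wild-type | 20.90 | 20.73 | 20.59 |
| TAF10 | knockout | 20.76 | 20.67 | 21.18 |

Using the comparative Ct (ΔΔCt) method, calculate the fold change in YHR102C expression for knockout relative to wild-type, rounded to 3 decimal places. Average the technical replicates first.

0.071

Mean Ct: YHR102C wild-type 27.560; YHR102C knockout 31.500; TAF10 wild-type 20.740; TAF10 knockout 20.870
ΔCt(wild-type) = 27.560 − 20.740 = 6.820
ΔCt(knockout) = 31.500 − 20.870 = 10.630
ΔΔCt = 10.630 − 6.820 = 3.810
Fold change = 2^(−3.810) = 0.0713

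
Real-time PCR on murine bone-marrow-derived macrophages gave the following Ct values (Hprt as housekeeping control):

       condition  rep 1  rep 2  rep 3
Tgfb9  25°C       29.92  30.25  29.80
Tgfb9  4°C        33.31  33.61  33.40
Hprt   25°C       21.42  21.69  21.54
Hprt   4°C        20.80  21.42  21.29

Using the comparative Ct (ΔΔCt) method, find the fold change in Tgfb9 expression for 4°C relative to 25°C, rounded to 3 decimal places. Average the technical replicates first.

0.070

Mean Ct: Tgfb9 25°C 29.990; Tgfb9 4°C 33.440; Hprt 25°C 21.550; Hprt 4°C 21.170
ΔCt(25°C) = 29.990 − 21.550 = 8.440
ΔCt(4°C) = 33.440 − 21.170 = 12.270
ΔΔCt = 12.270 − 8.440 = 3.830
Fold change = 2^(−3.830) = 0.0703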